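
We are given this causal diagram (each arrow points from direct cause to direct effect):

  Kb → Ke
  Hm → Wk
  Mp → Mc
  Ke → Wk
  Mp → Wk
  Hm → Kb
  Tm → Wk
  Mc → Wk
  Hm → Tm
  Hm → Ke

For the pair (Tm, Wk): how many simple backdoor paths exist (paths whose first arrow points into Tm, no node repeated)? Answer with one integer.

3

A backdoor path from Tm to Wk is any simple undirected path whose first edge points into Tm (i.e. leaves Tm via a parent).
Parents of Tm: {Hm}.
Enumerating:
  P1: Tm <- Hm -> Kb -> Ke -> Wk
  P2: Tm <- Hm -> Ke -> Wk
  P3: Tm <- Hm -> Wk
That exhausts the simple backdoor paths. Count: 3.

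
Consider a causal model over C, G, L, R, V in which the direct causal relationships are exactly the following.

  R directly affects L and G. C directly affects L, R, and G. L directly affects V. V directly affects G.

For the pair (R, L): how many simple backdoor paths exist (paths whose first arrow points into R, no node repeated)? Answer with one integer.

2

A backdoor path from R to L is any simple undirected path whose first edge points into R (i.e. leaves R via a parent).
Parents of R: {C}.
Enumerating:
  P1: R <- C -> L
  P2: R <- C -> G <- V <- L
That exhausts the simple backdoor paths. Count: 2.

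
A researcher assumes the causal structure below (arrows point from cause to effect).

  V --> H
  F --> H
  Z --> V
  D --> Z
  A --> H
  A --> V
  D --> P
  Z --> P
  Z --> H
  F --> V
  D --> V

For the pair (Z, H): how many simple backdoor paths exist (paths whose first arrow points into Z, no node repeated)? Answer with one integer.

3

A backdoor path from Z to H is any simple undirected path whose first edge points into Z (i.e. leaves Z via a parent).
Parents of Z: {D}.
Enumerating:
  P1: Z <- D -> V <- F -> H
  P2: Z <- D -> V <- A -> H
  P3: Z <- D -> V -> H
That exhausts the simple backdoor paths. Count: 3.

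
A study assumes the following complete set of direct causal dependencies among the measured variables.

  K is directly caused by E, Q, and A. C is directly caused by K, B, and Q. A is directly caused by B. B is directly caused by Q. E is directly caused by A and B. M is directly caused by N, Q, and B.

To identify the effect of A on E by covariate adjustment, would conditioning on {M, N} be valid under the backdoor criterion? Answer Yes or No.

No

Backdoor paths from A to E (paths whose first edge points into A):
  P1: A <- B <- Q -> K <- E
  P2: A <- B <- Q -> C <- K <- E
  P3: A <- B -> E
  P4: A <- B -> C <- Q -> K <- E
  P5: A <- B -> C <- K <- E
  P6: A <- B -> M <- Q -> K <- E
  P7: A <- B -> M <- Q -> C <- K <- E
Condition 1 (no descendant of A in the set): holds — descendants of A are {C, E, K}; none are in {M, N}.
Condition 2 (every backdoor path blocked by {M, N}):
  P1: blocked at collider K (neither it nor any descendant is in the conditioning set).
  P2: blocked at collider C (neither it nor any descendant is in the conditioning set).
  P3: open — no interior node is in the conditioning set.
  P4: blocked at collider C (neither it nor any descendant is in the conditioning set).
  P5: blocked at collider C (neither it nor any descendant is in the conditioning set).
  P6: blocked at collider K (neither it nor any descendant is in the conditioning set).
  P7: blocked at collider C (neither it nor any descendant is in the conditioning set).
{M, N} does not satisfy the backdoor criterion.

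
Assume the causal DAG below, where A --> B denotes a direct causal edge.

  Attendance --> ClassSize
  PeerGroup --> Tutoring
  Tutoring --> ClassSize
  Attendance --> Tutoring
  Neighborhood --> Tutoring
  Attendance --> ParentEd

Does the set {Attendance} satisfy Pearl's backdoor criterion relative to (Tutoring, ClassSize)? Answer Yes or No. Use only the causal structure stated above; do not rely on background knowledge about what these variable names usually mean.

Backdoor paths from Tutoring to ClassSize (paths whose first edge points into Tutoring):
  P1: Tutoring <- Attendance -> ClassSize
Condition 1 (no descendant of Tutoring in the set): holds — descendants of Tutoring are {ClassSize}; none are in {Attendance}.
Condition 2 (every backdoor path blocked by {Attendance}):
  P1: blocked at fork node Attendance ∈ conditioning set.
{Attendance} satisfies the backdoor criterion.

Yes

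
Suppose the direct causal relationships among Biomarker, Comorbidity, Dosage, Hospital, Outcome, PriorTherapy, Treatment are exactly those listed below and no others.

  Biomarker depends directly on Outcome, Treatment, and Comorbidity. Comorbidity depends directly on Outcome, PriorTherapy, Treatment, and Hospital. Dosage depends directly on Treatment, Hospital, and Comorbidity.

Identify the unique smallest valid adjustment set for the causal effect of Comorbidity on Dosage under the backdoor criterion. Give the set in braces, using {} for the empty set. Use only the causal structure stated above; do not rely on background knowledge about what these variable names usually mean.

Variables eligible for adjustment (non-descendants of Comorbidity, excluding Comorbidity and Dosage): {Hospital, Outcome, PriorTherapy, Treatment}.
Backdoor paths from Comorbidity to Dosage:
  P1: Comorbidity <- Outcome -> Biomarker <- Treatment -> Dosage
  P2: Comorbidity <- Treatment -> Dosage
  P3: Comorbidity <- Hospital -> Dosage
The empty set is not sufficient: P2 (Comorbidity <- Treatment -> Dosage) has no collider blocking it and no conditioned non-collider, so it is open.
Try {Hospital, Treatment}:
  P1: blocked at collider Biomarker (neither it nor any descendant is in the conditioning set).
  P2: blocked at fork node Treatment ∈ conditioning set.
  P3: blocked at fork node Hospital ∈ conditioning set.
{Hospital, Treatment} contains no descendant of Comorbidity and blocks every backdoor path.
Every element of {Hospital, Treatment} is needed (dropping Hospital leaves P3 open; dropping Treatment leaves P2 open), so no proper subset is valid.
Among all size-2 subsets of the eligible variables, only {Hospital, Treatment} blocks every backdoor path, so it is the unique smallest valid adjustment set.

{Hospital, Treatment}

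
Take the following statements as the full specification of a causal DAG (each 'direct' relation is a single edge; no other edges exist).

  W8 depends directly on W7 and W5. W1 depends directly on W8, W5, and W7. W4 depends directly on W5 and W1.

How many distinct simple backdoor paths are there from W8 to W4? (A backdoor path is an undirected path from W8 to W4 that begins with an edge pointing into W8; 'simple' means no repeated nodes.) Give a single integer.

4

A backdoor path from W8 to W4 is any simple undirected path whose first edge points into W8 (i.e. leaves W8 via a parent).
Parents of W8: {W5, W7}.
Enumerating:
  P1: W8 <- W5 -> W1 -> W4
  P2: W8 <- W5 -> W4
  P3: W8 <- W7 -> W1 <- W5 -> W4
  P4: W8 <- W7 -> W1 -> W4
That exhausts the simple backdoor paths. Count: 4.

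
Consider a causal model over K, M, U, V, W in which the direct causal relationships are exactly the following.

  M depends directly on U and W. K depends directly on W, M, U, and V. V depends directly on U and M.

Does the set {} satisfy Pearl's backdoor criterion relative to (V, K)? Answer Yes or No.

No

Backdoor paths from V to K (paths whose first edge points into V):
  P1: V <- U -> M <- W -> K
  P2: V <- U -> M -> K
  P3: V <- U -> K
  P4: V <- M <- W -> K
  P5: V <- M <- U -> K
  P6: V <- M -> K
Condition 1 (no descendant of V in the set): holds — descendants of V are {K}; none are in {}.
Condition 2 (every backdoor path blocked by {}):
  P1: blocked at collider M (neither it nor any descendant is in the conditioning set).
  P2: open — no interior node is in the conditioning set.
  P3: open — no interior node is in the conditioning set.
  P4: open — no interior node is in the conditioning set.
  P5: open — no interior node is in the conditioning set.
  P6: open — no interior node is in the conditioning set.
{} does not satisfy the backdoor criterion.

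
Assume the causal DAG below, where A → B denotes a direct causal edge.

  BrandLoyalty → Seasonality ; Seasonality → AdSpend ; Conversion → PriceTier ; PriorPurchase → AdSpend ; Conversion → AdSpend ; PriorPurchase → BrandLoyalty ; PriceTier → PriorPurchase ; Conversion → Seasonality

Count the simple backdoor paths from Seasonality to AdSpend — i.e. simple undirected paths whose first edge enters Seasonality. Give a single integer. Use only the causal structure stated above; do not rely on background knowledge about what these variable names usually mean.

A backdoor path from Seasonality to AdSpend is any simple undirected path whose first edge points into Seasonality (i.e. leaves Seasonality via a parent).
Parents of Seasonality: {BrandLoyalty, Conversion}.
Enumerating:
  P1: Seasonality <- Conversion -> PriceTier -> PriorPurchase -> AdSpend
  P2: Seasonality <- Conversion -> AdSpend
  P3: Seasonality <- BrandLoyalty <- PriorPurchase <- PriceTier <- Conversion -> AdSpend
  P4: Seasonality <- BrandLoyalty <- PriorPurchase -> AdSpend
That exhausts the simple backdoor paths. Count: 4.

4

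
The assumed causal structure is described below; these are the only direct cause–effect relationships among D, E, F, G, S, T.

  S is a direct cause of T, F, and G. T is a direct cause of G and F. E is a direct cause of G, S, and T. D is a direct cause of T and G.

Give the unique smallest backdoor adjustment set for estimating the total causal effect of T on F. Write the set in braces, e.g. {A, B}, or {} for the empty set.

{S}

Variables eligible for adjustment (non-descendants of T, excluding T and F): {D, E, S}.
Backdoor paths from T to F:
  P1: T <- E -> S -> F
  P2: T <- E -> G <- S -> F
  P3: T <- D -> G <- E -> S -> F
  P4: T <- D -> G <- S -> F
  P5: T <- S -> F
The empty set is not sufficient: P1 (T <- E -> S -> F) has no collider blocking it and no conditioned non-collider, so it is open.
Try {S}:
  P1: blocked at chain node S ∈ conditioning set.
  P2: blocked at collider G (neither it nor any descendant is in the conditioning set).
  P3: blocked at collider G (neither it nor any descendant is in the conditioning set).
  P4: blocked at collider G (neither it nor any descendant is in the conditioning set).
  P5: blocked at fork node S ∈ conditioning set.
{S} contains no descendant of T and blocks every backdoor path.
No other singleton works — e.g. {E} leaves P5 open — so {S} is the unique smallest valid adjustment set.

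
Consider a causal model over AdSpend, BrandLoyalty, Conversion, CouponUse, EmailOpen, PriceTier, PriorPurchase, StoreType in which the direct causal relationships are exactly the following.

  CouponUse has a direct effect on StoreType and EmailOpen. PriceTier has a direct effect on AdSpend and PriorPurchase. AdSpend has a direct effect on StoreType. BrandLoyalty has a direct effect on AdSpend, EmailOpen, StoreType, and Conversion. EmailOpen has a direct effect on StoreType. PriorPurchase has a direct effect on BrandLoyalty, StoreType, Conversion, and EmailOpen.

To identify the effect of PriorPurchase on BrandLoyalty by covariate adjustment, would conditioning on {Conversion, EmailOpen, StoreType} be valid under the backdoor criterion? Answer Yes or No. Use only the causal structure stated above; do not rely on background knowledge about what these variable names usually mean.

Backdoor paths from PriorPurchase to BrandLoyalty (paths whose first edge points into PriorPurchase):
  P1: PriorPurchase <- PriceTier -> AdSpend <- BrandLoyalty
  P2: PriorPurchase <- PriceTier -> AdSpend -> StoreType <- BrandLoyalty
  P3: PriorPurchase <- PriceTier -> AdSpend -> StoreType <- CouponUse -> EmailOpen <- BrandLoyalty
  P4: PriorPurchase <- PriceTier -> AdSpend -> StoreType <- EmailOpen <- BrandLoyalty
Condition 1 (no descendant of PriorPurchase in the set): FAILS — Conversion, EmailOpen, and StoreType are descendants of PriorPurchase.
Condition 2 (every backdoor path blocked by {Conversion, EmailOpen, StoreType}):
  P1: open — collider(s) AdSpend are conditioned on (or have a conditioned descendant) and no non-collider on the path is in the set.
  P2: open — collider(s) StoreType are conditioned on (or have a conditioned descendant) and no non-collider on the path is in the set.
  P3: open — collider(s) StoreType, EmailOpen are conditioned on (or have a conditioned descendant) and no non-collider on the path is in the set.
  P4: blocked at chain node EmailOpen ∈ conditioning set.
{Conversion, EmailOpen, StoreType} does not satisfy the backdoor criterion.

No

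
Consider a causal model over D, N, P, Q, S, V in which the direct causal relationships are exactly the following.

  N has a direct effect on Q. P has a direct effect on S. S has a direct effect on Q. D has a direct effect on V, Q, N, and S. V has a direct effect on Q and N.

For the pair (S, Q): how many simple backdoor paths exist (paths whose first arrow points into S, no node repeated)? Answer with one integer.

A backdoor path from S to Q is any simple undirected path whose first edge points into S (i.e. leaves S via a parent).
Parents of S: {D, P}.
Enumerating:
  P1: S <- D -> V -> N -> Q
  P2: S <- D -> V -> Q
  P3: S <- D -> N <- V -> Q
  P4: S <- D -> N -> Q
  P5: S <- D -> Q
That exhausts the simple backdoor paths. Count: 5.

5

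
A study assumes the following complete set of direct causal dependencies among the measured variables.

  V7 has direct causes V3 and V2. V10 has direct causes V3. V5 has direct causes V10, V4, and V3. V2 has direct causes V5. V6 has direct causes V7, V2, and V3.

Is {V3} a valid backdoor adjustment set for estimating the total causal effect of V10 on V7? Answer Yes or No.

Yes

Backdoor paths from V10 to V7 (paths whose first edge points into V10):
  P1: V10 <- V3 -> V5 -> V2 -> V7
  P2: V10 <- V3 -> V5 -> V2 -> V6 <- V7
  P3: V10 <- V3 -> V7
  P4: V10 <- V3 -> V6 <- V2 -> V7
  P5: V10 <- V3 -> V6 <- V7
Condition 1 (no descendant of V10 in the set): holds — descendants of V10 are {V2, V5, V6, V7}; none are in {V3}.
Condition 2 (every backdoor path blocked by {V3}):
  P1: blocked at fork node V3 ∈ conditioning set.
  P2: blocked at fork node V3 ∈ conditioning set.
  P3: blocked at fork node V3 ∈ conditioning set.
  P4: blocked at fork node V3 ∈ conditioning set.
  P5: blocked at fork node V3 ∈ conditioning set.
{V3} satisfies the backdoor criterion.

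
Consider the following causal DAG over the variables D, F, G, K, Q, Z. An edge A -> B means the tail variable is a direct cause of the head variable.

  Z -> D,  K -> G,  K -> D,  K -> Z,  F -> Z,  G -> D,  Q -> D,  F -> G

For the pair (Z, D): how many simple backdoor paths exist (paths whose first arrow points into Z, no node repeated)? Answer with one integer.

A backdoor path from Z to D is any simple undirected path whose first edge points into Z (i.e. leaves Z via a parent).
Parents of Z: {F, K}.
Enumerating:
  P1: Z <- F -> G <- K -> D
  P2: Z <- F -> G -> D
  P3: Z <- K -> G -> D
  P4: Z <- K -> D
That exhausts the simple backdoor paths. Count: 4.

4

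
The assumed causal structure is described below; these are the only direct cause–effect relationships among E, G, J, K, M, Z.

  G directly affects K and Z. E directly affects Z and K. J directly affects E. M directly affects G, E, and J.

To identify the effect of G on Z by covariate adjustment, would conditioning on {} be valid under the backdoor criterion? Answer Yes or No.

Backdoor paths from G to Z (paths whose first edge points into G):
  P1: G <- M -> J -> E -> Z
  P2: G <- M -> E -> Z
Condition 1 (no descendant of G in the set): holds — descendants of G are {K, Z}; none are in {}.
Condition 2 (every backdoor path blocked by {}):
  P1: open — no interior node is in the conditioning set.
  P2: open — no interior node is in the conditioning set.
{} does not satisfy the backdoor criterion.

No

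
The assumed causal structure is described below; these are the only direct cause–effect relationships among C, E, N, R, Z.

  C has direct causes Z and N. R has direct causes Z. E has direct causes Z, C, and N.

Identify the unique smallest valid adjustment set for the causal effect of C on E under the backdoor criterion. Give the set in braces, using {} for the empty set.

{N, Z}

Variables eligible for adjustment (non-descendants of C, excluding C and E): {N, R, Z}.
Backdoor paths from C to E:
  P1: C <- Z -> E
  P2: C <- N -> E
The empty set is not sufficient: P1 (C <- Z -> E) has no collider blocking it and no conditioned non-collider, so it is open.
Try {N, Z}:
  P1: blocked at fork node Z ∈ conditioning set.
  P2: blocked at fork node N ∈ conditioning set.
{N, Z} contains no descendant of C and blocks every backdoor path.
Every element of {N, Z} is needed (dropping N leaves P2 open; dropping Z leaves P1 open), so no proper subset is valid.
Among all size-2 subsets of the eligible variables, only {N, Z} blocks every backdoor path, so it is the unique smallest valid adjustment set.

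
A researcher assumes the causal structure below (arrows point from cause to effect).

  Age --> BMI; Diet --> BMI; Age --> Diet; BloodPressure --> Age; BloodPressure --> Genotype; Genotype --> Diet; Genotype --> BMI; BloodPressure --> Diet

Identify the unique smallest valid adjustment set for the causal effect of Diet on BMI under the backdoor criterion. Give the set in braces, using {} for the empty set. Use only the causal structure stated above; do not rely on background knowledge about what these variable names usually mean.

Variables eligible for adjustment (non-descendants of Diet, excluding Diet and BMI): {Age, BloodPressure, Genotype}.
Backdoor paths from Diet to BMI:
  P1: Diet <- BloodPressure -> Genotype -> BMI
  P2: Diet <- BloodPressure -> Age -> BMI
  P3: Diet <- Genotype <- BloodPressure -> Age -> BMI
  P4: Diet <- Genotype -> BMI
  P5: Diet <- Age <- BloodPressure -> Genotype -> BMI
  P6: Diet <- Age -> BMI
The empty set is not sufficient: P1 (Diet <- BloodPressure -> Genotype -> BMI) has no collider blocking it and no conditioned non-collider, so it is open.
Try {Age, Genotype}:
  P1: blocked at chain node Genotype ∈ conditioning set.
  P2: blocked at chain node Age ∈ conditioning set.
  P3: blocked at chain node Genotype ∈ conditioning set.
  P4: blocked at fork node Genotype ∈ conditioning set.
  P5: blocked at chain node Age ∈ conditioning set.
  P6: blocked at fork node Age ∈ conditioning set.
{Age, Genotype} contains no descendant of Diet and blocks every backdoor path.
Every element of {Age, Genotype} is needed (dropping Age leaves P2 open; dropping Genotype leaves P1 open), so no proper subset is valid.
Among all size-2 subsets of the eligible variables, only {Age, Genotype} blocks every backdoor path, so it is the unique smallest valid adjustment set.

{Age, Genotype}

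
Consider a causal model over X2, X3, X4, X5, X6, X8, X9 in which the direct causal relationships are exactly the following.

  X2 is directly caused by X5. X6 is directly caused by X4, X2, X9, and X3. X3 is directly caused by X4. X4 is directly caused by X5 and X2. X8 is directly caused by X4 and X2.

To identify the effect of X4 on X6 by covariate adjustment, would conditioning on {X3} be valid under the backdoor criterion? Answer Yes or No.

Backdoor paths from X4 to X6 (paths whose first edge points into X4):
  P1: X4 <- X5 -> X2 -> X6
  P2: X4 <- X2 -> X6
Condition 1 (no descendant of X4 in the set): FAILS — X3 is a descendant of X4.
Condition 2 (every backdoor path blocked by {X3}):
  P1: open — no interior node is in the conditioning set.
  P2: open — no interior node is in the conditioning set.
{X3} does not satisfy the backdoor criterion.

No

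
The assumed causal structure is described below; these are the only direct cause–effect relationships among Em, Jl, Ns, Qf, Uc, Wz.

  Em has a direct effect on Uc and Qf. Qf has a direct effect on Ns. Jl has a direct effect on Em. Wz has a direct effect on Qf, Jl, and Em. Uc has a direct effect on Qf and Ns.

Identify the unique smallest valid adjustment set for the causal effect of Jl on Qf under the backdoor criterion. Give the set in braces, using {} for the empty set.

Variables eligible for adjustment (non-descendants of Jl, excluding Jl and Qf): {Wz}.
Backdoor paths from Jl to Qf:
  P1: Jl <- Wz -> Em -> Uc -> Qf
  P2: Jl <- Wz -> Em -> Uc -> Ns <- Qf
  P3: Jl <- Wz -> Em -> Qf
  P4: Jl <- Wz -> Qf
The empty set is not sufficient: P1 (Jl <- Wz -> Em -> Uc -> Qf) has no collider blocking it and no conditioned non-collider, so it is open.
Try {Wz}:
  P1: blocked at fork node Wz ∈ conditioning set.
  P2: blocked at fork node Wz ∈ conditioning set.
  P3: blocked at fork node Wz ∈ conditioning set.
  P4: blocked at fork node Wz ∈ conditioning set.
{Wz} contains no descendant of Jl and blocks every backdoor path.
{Wz} is the unique smallest valid adjustment set.

{Wz}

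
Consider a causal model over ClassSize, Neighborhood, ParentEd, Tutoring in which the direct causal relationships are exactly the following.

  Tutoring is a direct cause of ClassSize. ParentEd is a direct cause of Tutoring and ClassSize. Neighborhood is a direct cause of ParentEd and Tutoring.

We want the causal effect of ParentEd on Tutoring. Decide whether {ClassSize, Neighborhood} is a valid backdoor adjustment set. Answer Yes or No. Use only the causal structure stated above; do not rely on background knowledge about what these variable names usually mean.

No

Backdoor paths from ParentEd to Tutoring (paths whose first edge points into ParentEd):
  P1: ParentEd <- Neighborhood -> Tutoring
Condition 1 (no descendant of ParentEd in the set): FAILS — ClassSize is a descendant of ParentEd.
Condition 2 (every backdoor path blocked by {ClassSize, Neighborhood}):
  P1: blocked at fork node Neighborhood ∈ conditioning set.
{ClassSize, Neighborhood} does not satisfy the backdoor criterion.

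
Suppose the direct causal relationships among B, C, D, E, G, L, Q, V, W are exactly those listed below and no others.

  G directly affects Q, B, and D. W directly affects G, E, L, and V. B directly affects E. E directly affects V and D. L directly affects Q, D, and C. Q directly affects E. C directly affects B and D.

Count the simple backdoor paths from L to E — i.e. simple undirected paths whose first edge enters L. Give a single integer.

A backdoor path from L to E is any simple undirected path whose first edge points into L (i.e. leaves L via a parent).
Parents of L: {W}.
Enumerating:
  P1: L <- W -> G -> B <- C -> D <- E
  P2: L <- W -> G -> B -> E
  P3: L <- W -> G -> Q -> E
  P4: L <- W -> G -> D <- C -> B -> E
  P5: L <- W -> G -> D <- E
  P6: L <- W -> E
  P7: L <- W -> V <- E
That exhausts the simple backdoor paths. Count: 7.

7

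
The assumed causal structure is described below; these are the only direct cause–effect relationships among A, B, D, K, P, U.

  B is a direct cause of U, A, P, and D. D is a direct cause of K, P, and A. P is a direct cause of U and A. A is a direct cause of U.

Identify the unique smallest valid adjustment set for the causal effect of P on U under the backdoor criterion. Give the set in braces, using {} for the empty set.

{B, D}

Variables eligible for adjustment (non-descendants of P, excluding P and U): {B, D, K}.
Backdoor paths from P to U:
  P1: P <- B -> D -> A -> U
  P2: P <- B -> A -> U
  P3: P <- B -> U
  P4: P <- D <- B -> A -> U
  P5: P <- D <- B -> U
  P6: P <- D -> A <- B -> U
  P7: P <- D -> A -> U
The empty set is not sufficient: P1 (P <- B -> D -> A -> U) has no collider blocking it and no conditioned non-collider, so it is open.
Try {B, D}:
  P1: blocked at fork node B ∈ conditioning set.
  P2: blocked at fork node B ∈ conditioning set.
  P3: blocked at fork node B ∈ conditioning set.
  P4: blocked at chain node D ∈ conditioning set.
  P5: blocked at chain node D ∈ conditioning set.
  P6: blocked at fork node D ∈ conditioning set.
  P7: blocked at fork node D ∈ conditioning set.
{B, D} contains no descendant of P and blocks every backdoor path.
Every element of {B, D} is needed (dropping B leaves P2 open; dropping D leaves P7 open), so no proper subset is valid.
Among all size-2 subsets of the eligible variables, only {B, D} blocks every backdoor path, so it is the unique smallest valid adjustment set.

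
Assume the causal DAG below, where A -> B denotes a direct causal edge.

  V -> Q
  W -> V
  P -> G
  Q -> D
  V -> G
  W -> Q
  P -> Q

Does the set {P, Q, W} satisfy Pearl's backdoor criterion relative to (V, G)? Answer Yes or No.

No

Backdoor paths from V to G (paths whose first edge points into V):
  P1: V <- W -> Q <- P -> G
Condition 1 (no descendant of V in the set): FAILS — Q is a descendant of V.
Condition 2 (every backdoor path blocked by {P, Q, W}):
  P1: blocked at fork node W ∈ conditioning set.
{P, Q, W} does not satisfy the backdoor criterion.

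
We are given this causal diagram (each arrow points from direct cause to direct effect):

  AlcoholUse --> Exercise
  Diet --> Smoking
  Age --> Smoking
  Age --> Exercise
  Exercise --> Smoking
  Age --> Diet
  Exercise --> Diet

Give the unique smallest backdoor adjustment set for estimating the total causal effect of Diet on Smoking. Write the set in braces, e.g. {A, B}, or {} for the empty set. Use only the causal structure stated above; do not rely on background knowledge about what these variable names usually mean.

Variables eligible for adjustment (non-descendants of Diet, excluding Diet and Smoking): {Age, AlcoholUse, Exercise}.
Backdoor paths from Diet to Smoking:
  P1: Diet <- Age -> Exercise -> Smoking
  P2: Diet <- Age -> Smoking
  P3: Diet <- Exercise <- Age -> Smoking
  P4: Diet <- Exercise -> Smoking
The empty set is not sufficient: P1 (Diet <- Age -> Exercise -> Smoking) has no collider blocking it and no conditioned non-collider, so it is open.
Try {Age, Exercise}:
  P1: blocked at fork node Age ∈ conditioning set.
  P2: blocked at fork node Age ∈ conditioning set.
  P3: blocked at chain node Exercise ∈ conditioning set.
  P4: blocked at fork node Exercise ∈ conditioning set.
{Age, Exercise} contains no descendant of Diet and blocks every backdoor path.
Every element of {Age, Exercise} is needed (dropping Age leaves P2 open; dropping Exercise leaves P4 open), so no proper subset is valid.
Among all size-2 subsets of the eligible variables, only {Age, Exercise} blocks every backdoor path, so it is the unique smallest valid adjustment set.

{Age, Exercise}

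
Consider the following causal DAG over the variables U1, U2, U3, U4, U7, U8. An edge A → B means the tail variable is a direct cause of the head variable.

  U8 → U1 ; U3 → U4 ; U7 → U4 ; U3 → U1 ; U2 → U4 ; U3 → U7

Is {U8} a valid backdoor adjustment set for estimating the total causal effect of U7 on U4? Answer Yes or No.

Backdoor paths from U7 to U4 (paths whose first edge points into U7):
  P1: U7 <- U3 -> U4
Condition 1 (no descendant of U7 in the set): holds — descendants of U7 are {U4}; none are in {U8}.
Condition 2 (every backdoor path blocked by {U8}):
  P1: open — no interior node is in the conditioning set.
{U8} does not satisfy the backdoor criterion.

No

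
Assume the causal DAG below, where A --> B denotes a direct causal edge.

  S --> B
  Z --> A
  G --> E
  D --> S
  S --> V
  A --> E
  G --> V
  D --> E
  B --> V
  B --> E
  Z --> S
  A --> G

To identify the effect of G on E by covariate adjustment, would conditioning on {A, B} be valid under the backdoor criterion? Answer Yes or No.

Backdoor paths from G to E (paths whose first edge points into G):
  P1: G <- A <- Z -> S <- D -> E
  P2: G <- A <- Z -> S -> B -> E
  P3: G <- A <- Z -> S -> V <- B -> E
  P4: G <- A -> E
Condition 1 (no descendant of G in the set): holds — descendants of G are {E, V}; none are in {A, B}.
Condition 2 (every backdoor path blocked by {A, B}):
  P1: blocked at chain node A ∈ conditioning set.
  P2: blocked at chain node A ∈ conditioning set.
  P3: blocked at chain node A ∈ conditioning set.
  P4: blocked at fork node A ∈ conditioning set.
{A, B} satisfies the backdoor criterion.

Yes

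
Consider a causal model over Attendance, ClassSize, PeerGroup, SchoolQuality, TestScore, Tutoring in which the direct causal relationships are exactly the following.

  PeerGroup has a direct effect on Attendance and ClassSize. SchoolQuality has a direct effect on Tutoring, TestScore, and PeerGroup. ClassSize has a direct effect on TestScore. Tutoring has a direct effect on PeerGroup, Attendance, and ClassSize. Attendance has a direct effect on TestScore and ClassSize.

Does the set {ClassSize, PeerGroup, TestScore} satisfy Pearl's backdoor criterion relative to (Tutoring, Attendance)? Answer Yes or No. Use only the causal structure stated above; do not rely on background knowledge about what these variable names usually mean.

Backdoor paths from Tutoring to Attendance (paths whose first edge points into Tutoring):
  P1: Tutoring <- SchoolQuality -> PeerGroup -> Attendance
  P2: Tutoring <- SchoolQuality -> PeerGroup -> ClassSize <- Attendance
  P3: Tutoring <- SchoolQuality -> PeerGroup -> ClassSize -> TestScore <- Attendance
  P4: Tutoring <- SchoolQuality -> TestScore <- Attendance
  P5: Tutoring <- SchoolQuality -> TestScore <- ClassSize <- PeerGroup -> Attendance
  P6: Tutoring <- SchoolQuality -> TestScore <- ClassSize <- Attendance
Condition 1 (no descendant of Tutoring in the set): FAILS — ClassSize, PeerGroup, and TestScore are descendants of Tutoring.
Condition 2 (every backdoor path blocked by {ClassSize, PeerGroup, TestScore}):
  P1: blocked at chain node PeerGroup ∈ conditioning set.
  P2: blocked at chain node PeerGroup ∈ conditioning set.
  P3: blocked at chain node PeerGroup ∈ conditioning set.
  P4: open — collider(s) TestScore are conditioned on (or have a conditioned descendant) and no non-collider on the path is in the set.
  P5: blocked at chain node ClassSize ∈ conditioning set.
  P6: blocked at chain node ClassSize ∈ conditioning set.
{ClassSize, PeerGroup, TestScore} does not satisfy the backdoor criterion.

No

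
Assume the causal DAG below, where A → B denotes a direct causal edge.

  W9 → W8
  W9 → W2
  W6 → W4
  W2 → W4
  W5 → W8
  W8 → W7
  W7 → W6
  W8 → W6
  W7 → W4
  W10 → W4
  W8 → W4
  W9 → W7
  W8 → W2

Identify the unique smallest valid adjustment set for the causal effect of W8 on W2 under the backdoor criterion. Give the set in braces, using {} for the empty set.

{W9}

Variables eligible for adjustment (non-descendants of W8, excluding W8 and W2): {W10, W5, W9}.
Backdoor paths from W8 to W2:
  P1: W8 <- W9 -> W7 -> W6 -> W4 <- W2
  P2: W8 <- W9 -> W7 -> W4 <- W2
  P3: W8 <- W9 -> W2
The empty set is not sufficient: P3 (W8 <- W9 -> W2) has no collider blocking it and no conditioned non-collider, so it is open.
Try {W9}:
  P1: blocked at fork node W9 ∈ conditioning set.
  P2: blocked at fork node W9 ∈ conditioning set.
  P3: blocked at fork node W9 ∈ conditioning set.
{W9} contains no descendant of W8 and blocks every backdoor path.
No other singleton works — e.g. {W5} leaves P3 open — so {W9} is the unique smallest valid adjustment set.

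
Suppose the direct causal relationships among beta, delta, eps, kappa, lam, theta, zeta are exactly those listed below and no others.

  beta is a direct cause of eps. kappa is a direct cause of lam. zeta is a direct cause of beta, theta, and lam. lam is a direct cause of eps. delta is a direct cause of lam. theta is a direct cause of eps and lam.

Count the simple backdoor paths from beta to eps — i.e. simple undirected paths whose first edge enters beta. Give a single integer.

A backdoor path from beta to eps is any simple undirected path whose first edge points into beta (i.e. leaves beta via a parent).
Parents of beta: {zeta}.
Enumerating:
  P1: beta <- zeta -> theta -> lam -> eps
  P2: beta <- zeta -> theta -> eps
  P3: beta <- zeta -> lam <- theta -> eps
  P4: beta <- zeta -> lam -> eps
That exhausts the simple backdoor paths. Count: 4.

4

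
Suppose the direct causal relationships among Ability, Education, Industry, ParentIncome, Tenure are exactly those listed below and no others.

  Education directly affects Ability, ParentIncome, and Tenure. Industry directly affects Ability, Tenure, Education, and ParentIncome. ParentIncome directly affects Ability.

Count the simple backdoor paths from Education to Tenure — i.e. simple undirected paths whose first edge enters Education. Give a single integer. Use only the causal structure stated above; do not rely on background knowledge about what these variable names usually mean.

A backdoor path from Education to Tenure is any simple undirected path whose first edge points into Education (i.e. leaves Education via a parent).
Parents of Education: {Industry}.
Enumerating:
  P1: Education <- Industry -> Tenure
That exhausts the simple backdoor paths. Count: 1.

1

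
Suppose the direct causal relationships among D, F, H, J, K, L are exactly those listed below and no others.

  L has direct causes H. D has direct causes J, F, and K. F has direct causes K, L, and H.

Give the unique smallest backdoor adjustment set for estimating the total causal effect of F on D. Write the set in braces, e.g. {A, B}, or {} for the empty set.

Variables eligible for adjustment (non-descendants of F, excluding F and D): {H, J, K, L}.
Backdoor paths from F to D:
  P1: F <- K -> D
The empty set is not sufficient: P1 (F <- K -> D) has no collider blocking it and no conditioned non-collider, so it is open.
Try {K}:
  P1: blocked at fork node K ∈ conditioning set.
{K} contains no descendant of F and blocks every backdoor path.
No other singleton works — e.g. {H} leaves P1 open — so {K} is the unique smallest valid adjustment set.

{K}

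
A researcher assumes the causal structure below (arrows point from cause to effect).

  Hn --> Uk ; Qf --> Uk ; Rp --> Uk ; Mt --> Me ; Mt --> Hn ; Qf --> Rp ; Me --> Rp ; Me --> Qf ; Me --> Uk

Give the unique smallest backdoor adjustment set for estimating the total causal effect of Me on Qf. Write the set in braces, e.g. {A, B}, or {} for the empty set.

{}

Variables eligible for adjustment (non-descendants of Me, excluding Me and Qf): {Hn, Mt}.
Backdoor paths from Me to Qf:
  P1: Me <- Mt -> Hn -> Uk <- Qf
  P2: Me <- Mt -> Hn -> Uk <- Rp <- Qf
Each backdoor path contains an unconditioned collider, so every path is already blocked with the empty conditioning set:
  P1: blocked at collider Uk (neither it nor any descendant is in the conditioning set).
  P2: blocked at collider Uk (neither it nor any descendant is in the conditioning set).
The empty set is therefore the unique smallest valid set.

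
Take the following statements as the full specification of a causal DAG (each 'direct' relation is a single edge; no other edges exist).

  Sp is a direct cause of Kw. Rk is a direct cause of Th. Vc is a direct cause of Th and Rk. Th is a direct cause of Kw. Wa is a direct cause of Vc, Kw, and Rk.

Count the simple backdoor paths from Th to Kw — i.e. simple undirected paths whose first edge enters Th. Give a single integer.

A backdoor path from Th to Kw is any simple undirected path whose first edge points into Th (i.e. leaves Th via a parent).
Parents of Th: {Rk, Vc}.
Enumerating:
  P1: Th <- Vc <- Wa -> Kw
  P2: Th <- Vc -> Rk <- Wa -> Kw
  P3: Th <- Rk <- Wa -> Kw
  P4: Th <- Rk <- Vc <- Wa -> Kw
That exhausts the simple backdoor paths. Count: 4.

4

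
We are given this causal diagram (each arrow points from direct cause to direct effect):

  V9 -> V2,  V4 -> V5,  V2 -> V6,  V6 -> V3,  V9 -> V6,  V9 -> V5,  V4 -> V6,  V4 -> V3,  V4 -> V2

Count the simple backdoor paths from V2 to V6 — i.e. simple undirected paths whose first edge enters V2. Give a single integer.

A backdoor path from V2 to V6 is any simple undirected path whose first edge points into V2 (i.e. leaves V2 via a parent).
Parents of V2: {V4, V9}.
Enumerating:
  P1: V2 <- V9 -> V6
  P2: V2 <- V9 -> V5 <- V4 -> V6
  P3: V2 <- V9 -> V5 <- V4 -> V3 <- V6
  P4: V2 <- V4 -> V6
  P5: V2 <- V4 -> V5 <- V9 -> V6
  P6: V2 <- V4 -> V3 <- V6
That exhausts the simple backdoor paths. Count: 6.

6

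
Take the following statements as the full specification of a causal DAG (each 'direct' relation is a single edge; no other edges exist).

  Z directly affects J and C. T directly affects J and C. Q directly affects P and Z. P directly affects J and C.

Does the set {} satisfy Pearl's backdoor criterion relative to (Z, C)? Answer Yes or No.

No

Backdoor paths from Z to C (paths whose first edge points into Z):
  P1: Z <- Q -> P -> J <- T -> C
  P2: Z <- Q -> P -> C
Condition 1 (no descendant of Z in the set): holds — descendants of Z are {C, J}; none are in {}.
Condition 2 (every backdoor path blocked by {}):
  P1: blocked at collider J (neither it nor any descendant is in the conditioning set).
  P2: open — no interior node is in the conditioning set.
{} does not satisfy the backdoor criterion.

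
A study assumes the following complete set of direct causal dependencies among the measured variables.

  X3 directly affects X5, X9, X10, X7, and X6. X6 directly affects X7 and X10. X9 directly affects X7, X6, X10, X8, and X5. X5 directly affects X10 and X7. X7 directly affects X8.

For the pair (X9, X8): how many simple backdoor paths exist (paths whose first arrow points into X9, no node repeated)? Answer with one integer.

7

A backdoor path from X9 to X8 is any simple undirected path whose first edge points into X9 (i.e. leaves X9 via a parent).
Parents of X9: {X3}.
Enumerating:
  P1: X9 <- X3 -> X6 -> X7 -> X8
  P2: X9 <- X3 -> X6 -> X10 <- X5 -> X7 -> X8
  P3: X9 <- X3 -> X5 -> X7 -> X8
  P4: X9 <- X3 -> X5 -> X10 <- X6 -> X7 -> X8
  P5: X9 <- X3 -> X7 -> X8
  P6: X9 <- X3 -> X10 <- X6 -> X7 -> X8
  P7: X9 <- X3 -> X10 <- X5 -> X7 -> X8
That exhausts the simple backdoor paths. Count: 7.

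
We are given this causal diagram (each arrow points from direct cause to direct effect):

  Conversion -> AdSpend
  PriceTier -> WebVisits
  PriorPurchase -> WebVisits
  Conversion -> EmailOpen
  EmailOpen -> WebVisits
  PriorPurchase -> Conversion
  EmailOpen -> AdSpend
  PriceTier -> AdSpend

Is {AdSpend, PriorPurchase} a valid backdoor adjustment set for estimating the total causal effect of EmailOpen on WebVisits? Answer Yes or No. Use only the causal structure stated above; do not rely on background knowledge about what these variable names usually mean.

Backdoor paths from EmailOpen to WebVisits (paths whose first edge points into EmailOpen):
  P1: EmailOpen <- Conversion <- PriorPurchase -> WebVisits
  P2: EmailOpen <- Conversion -> AdSpend <- PriceTier -> WebVisits
Condition 1 (no descendant of EmailOpen in the set): FAILS — AdSpend is a descendant of EmailOpen.
Condition 2 (every backdoor path blocked by {AdSpend, PriorPurchase}):
  P1: blocked at fork node PriorPurchase ∈ conditioning set.
  P2: open — collider(s) AdSpend are conditioned on (or have a conditioned descendant) and no non-collider on the path is in the set.
{AdSpend, PriorPurchase} does not satisfy the backdoor criterion.

No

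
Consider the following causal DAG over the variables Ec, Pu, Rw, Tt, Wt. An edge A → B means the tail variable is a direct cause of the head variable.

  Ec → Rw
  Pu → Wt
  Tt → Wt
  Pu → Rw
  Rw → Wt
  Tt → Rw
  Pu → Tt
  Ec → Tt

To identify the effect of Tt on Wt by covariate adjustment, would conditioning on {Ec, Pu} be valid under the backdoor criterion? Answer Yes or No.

Yes

Backdoor paths from Tt to Wt (paths whose first edge points into Tt):
  P1: Tt <- Ec -> Rw <- Pu -> Wt
  P2: Tt <- Ec -> Rw -> Wt
  P3: Tt <- Pu -> Rw -> Wt
  P4: Tt <- Pu -> Wt
Condition 1 (no descendant of Tt in the set): holds — descendants of Tt are {Rw, Wt}; none are in {Ec, Pu}.
Condition 2 (every backdoor path blocked by {Ec, Pu}):
  P1: blocked at fork node Ec ∈ conditioning set.
  P2: blocked at fork node Ec ∈ conditioning set.
  P3: blocked at fork node Pu ∈ conditioning set.
  P4: blocked at fork node Pu ∈ conditioning set.
{Ec, Pu} satisfies the backdoor criterion.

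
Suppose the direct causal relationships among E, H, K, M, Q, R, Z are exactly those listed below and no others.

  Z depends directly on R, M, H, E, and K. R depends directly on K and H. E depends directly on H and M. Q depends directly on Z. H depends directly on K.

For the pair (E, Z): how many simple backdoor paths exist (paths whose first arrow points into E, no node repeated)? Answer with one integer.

A backdoor path from E to Z is any simple undirected path whose first edge points into E (i.e. leaves E via a parent).
Parents of E: {H, M}.
Enumerating:
  P1: E <- H <- K -> R -> Z
  P2: E <- H <- K -> Z
  P3: E <- H -> R <- K -> Z
  P4: E <- H -> R -> Z
  P5: E <- H -> Z
  P6: E <- M -> Z
That exhausts the simple backdoor paths. Count: 6.

6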